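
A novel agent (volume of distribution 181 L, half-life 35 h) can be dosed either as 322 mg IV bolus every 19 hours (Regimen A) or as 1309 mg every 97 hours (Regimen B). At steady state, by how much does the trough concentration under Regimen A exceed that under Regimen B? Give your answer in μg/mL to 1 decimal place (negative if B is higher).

2.7 μg/mL

Regimen A: f = (1/2)^(19/35) ≈ 0.6864; Cmin,ss = (322/181)·f/(1−f) ≈ 3.894 μg/mL.
Regimen B: f = (1/2)^(97/35) ≈ 0.1465; Cmin,ss = (1309/181)·f/(1−f) ≈ 1.241 μg/mL.
Difference ≈ 3.894 − 1.241 ≈ 2.653 μg/mL.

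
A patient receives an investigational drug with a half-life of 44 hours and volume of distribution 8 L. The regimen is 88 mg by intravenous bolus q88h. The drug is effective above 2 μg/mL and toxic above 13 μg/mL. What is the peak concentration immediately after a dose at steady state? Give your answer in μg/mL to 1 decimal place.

14.7 μg/mL

τ = 88 h = 2 half-lives, so f = (1/2)^2 = 0.25.
At steady state, R = 1/(1 − 0.25) = 4/3.
Single-dose peak C₀ = D/Vd = 88/8 = 11 μg/mL.
Steady-state peak Cmax,ss = C₀·R = 11 × 4/3 ≈ 14.667 μg/mL.
Peak 14.7 μg/mL vs MTC 13 μg/mL: exceeds toxic threshold.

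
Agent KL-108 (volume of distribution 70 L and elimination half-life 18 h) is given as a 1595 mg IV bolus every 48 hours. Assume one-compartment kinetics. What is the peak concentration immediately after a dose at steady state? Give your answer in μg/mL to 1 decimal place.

27.0 μg/mL

k = ln2/t½ = ln2/18 ≈ 0.038508 h⁻¹; fraction remaining f = e^(−kτ) = e^(−0.038508×48) ≈ 0.1575.
Accumulation ratio R = 1/(1 − f) ≈ 1/0.8425 ≈ 1.1869.
Single-dose peak C₀ = D/Vd = 1595/70 ≈ 22.786 μg/mL.
Steady-state peak Cmax,ss = C₀·R ≈ 22.786 × 1.1869 ≈ 27.045 μg/mL.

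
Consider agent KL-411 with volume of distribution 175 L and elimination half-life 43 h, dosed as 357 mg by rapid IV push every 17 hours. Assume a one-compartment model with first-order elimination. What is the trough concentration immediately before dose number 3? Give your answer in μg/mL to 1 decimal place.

2.7 μg/mL

f = (1/2)^(τ/t½) = (1/2)^(17/43) ≈ 0.7603.
C₀ = D/Vd = 357/175 ≈ 2.040 μg/mL.
Before the 3rd dose, 2 doses have been given. Superposition: Cmin = C₀·(f + f²).
≈ 2.040 × (0.7603 + 0.5781) ≈ 2.040 × 1.3384 ≈ 2.730 μg/mL.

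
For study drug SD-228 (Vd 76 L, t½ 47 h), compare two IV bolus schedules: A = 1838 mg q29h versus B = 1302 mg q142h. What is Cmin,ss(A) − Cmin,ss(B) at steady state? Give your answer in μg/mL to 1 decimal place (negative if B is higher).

Regimen A: f = (1/2)^(29/47) ≈ 0.6520; Cmin,ss = (1838/76)·f/(1−f) ≈ 45.311 μg/mL.
Regimen B: f = (1/2)^(142/47) ≈ 0.1232; Cmin,ss = (1302/76)·f/(1−f) ≈ 2.407 μg/mL.
Difference ≈ 45.311 − 2.407 ≈ 42.904 μg/mL.

42.9 μg/mL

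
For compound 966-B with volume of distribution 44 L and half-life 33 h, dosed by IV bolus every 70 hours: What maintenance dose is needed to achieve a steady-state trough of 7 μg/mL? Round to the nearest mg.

1032 mg

τ/t½ = 70/33 ≈ 2.1212, so f = (1/2)^(70/33) ≈ 0.229854.
Cmin,ss = (D/Vd)·f/(1−f), so D = Cmin,ss·Vd·(1−f)/f.
D = 7 × 44 × (1−f)/f ≈ 7 × 44 × 3.35059 ≈ 1031.98 mg.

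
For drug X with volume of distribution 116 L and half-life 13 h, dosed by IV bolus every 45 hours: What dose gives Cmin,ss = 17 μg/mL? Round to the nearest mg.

τ/t½ = 45/13 ≈ 3.4615, so f = (1/2)^(45/13) ≈ 0.090776.
Cmin,ss = (D/Vd)·f/(1−f), so D = Cmin,ss·Vd·(1−f)/f.
D = 17 × 116 × (1−f)/f ≈ 17 × 116 × 10.01613 ≈ 19751.81 mg.

19752 mg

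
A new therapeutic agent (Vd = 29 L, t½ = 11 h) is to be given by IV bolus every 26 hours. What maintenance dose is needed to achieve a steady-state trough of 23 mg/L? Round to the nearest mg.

τ/t½ = 26/11 ≈ 2.3636, so f = (1/2)^(26/11) ≈ 0.194301.
Cmin,ss = (D/Vd)·f/(1−f), so D = Cmin,ss·Vd·(1−f)/f.
D = 23 × 29 × (1−f)/f ≈ 23 × 29 × 4.14665 ≈ 2765.82 mg.

2766 mg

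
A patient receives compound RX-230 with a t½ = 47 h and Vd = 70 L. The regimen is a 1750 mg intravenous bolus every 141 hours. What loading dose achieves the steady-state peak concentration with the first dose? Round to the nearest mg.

f = (1/2)^(141/47) ≈ 0.125000; accumulation ratio R = 1/(1−f) ≈ 1.14286.
Loading dose to hit Cmax,ss on first dose: D_load = D_maint·R ≈ 1750 × 1.14286 ≈ 2000.00 mg.

2000 mg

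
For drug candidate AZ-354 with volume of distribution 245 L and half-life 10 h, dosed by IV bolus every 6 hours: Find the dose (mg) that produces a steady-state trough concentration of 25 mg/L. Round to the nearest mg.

τ/t½ = 6/10 ≈ 0.6, so f = (1/2)^(6/10) ≈ 0.659754.
Cmin,ss = (D/Vd)·f/(1−f), so D = Cmin,ss·Vd·(1−f)/f.
D = 25 × 245 × (1−f)/f ≈ 25 × 245 × 0.51572 ≈ 3158.78 mg.

3159 mg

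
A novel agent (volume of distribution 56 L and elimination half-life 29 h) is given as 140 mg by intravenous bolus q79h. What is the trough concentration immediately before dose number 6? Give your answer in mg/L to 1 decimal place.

0.4 mg/L

f = (1/2)^(τ/t½) = (1/2)^(79/29) ≈ 0.1513.
C₀ = D/Vd = 140/56 ≈ 2.500 mg/L.
Before the 6th dose, 5 doses have been given. Superposition: Cmin = C₀·(f + f² + … + f^5).
≈ 2.500 × (0.1513 + 0.0229 + 0.0035 + 0.0005 + 0.0001) ≈ 2.500 × 0.1783 ≈ 0.446 mg/L.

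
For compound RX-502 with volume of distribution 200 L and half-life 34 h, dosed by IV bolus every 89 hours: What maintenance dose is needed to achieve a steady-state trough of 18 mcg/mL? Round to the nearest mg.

τ/t½ = 89/34 ≈ 2.6176, so f = (1/2)^(89/34) ≈ 0.162933.
Cmin,ss = (D/Vd)·f/(1−f), so D = Cmin,ss·Vd·(1−f)/f.
D = 18 × 200 × (1−f)/f ≈ 18 × 200 × 5.13749 ≈ 18494.96 mg.

18495 mg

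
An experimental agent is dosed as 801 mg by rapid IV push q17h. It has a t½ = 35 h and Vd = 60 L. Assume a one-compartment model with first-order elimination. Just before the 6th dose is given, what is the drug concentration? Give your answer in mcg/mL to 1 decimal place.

f = (1/2)^(τ/t½) = (1/2)^(17/35) ≈ 0.7141.
C₀ = D/Vd = 801/60 ≈ 13.350 mcg/mL.
Before the 6th dose, 5 doses have been given. Superposition: Cmin = C₀·(f + f² + … + f^5).
≈ 13.350 × (0.7141 + 0.5099 + 0.3641 + 0.2600 + 0.1857) ≈ 13.350 × 2.0338 ≈ 27.151 mcg/mL.

27.2 mcg/mL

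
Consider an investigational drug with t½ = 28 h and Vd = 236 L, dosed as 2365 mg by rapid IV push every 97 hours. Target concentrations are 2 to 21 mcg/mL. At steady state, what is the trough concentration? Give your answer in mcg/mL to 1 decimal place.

1.0 mcg/mL

Over one 97-h interval, 97/28 ≈ 3.4643 half-lives elapse, leaving f ≈ 0.0906 of each dose.
At steady state, accumulation factor R = 1/(1 − e^(−kτ)) ≈ 1.0996.
Each bolus raises the concentration by D/Vd = 2365/236 ≈ 10.021 mcg/mL.
Steady-state peak Cmax,ss = C₀·R ≈ 10.021 × 1.0996 ≈ 11.019 mcg/mL.
One interval later, Cmin,ss = Cmax,ss·e^(−kτ) ≈ 11.019 × 0.0906 ≈ 0.998 mcg/mL.
Trough 1.0 mcg/mL vs MEC 2 mcg/mL: subtherapeutic.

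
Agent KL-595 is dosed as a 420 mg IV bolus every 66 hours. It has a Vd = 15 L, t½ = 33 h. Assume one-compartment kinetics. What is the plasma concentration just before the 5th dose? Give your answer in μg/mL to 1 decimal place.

f = (1/2)^(τ/t½) = (1/2)^(66/33) ≈ 0.2500.
C₀ = D/Vd = 420/15 ≈ 28.000 μg/mL.
Before the 5th dose, 4 doses have been given. Superposition: Cmin = C₀·(f + f² + … + f^4).
≈ 28.000 × (0.2500 + 0.0625 + 0.0156 + 0.0039) ≈ 28.000 × 0.3320 ≈ 9.296 μg/mL.

9.3 μg/mL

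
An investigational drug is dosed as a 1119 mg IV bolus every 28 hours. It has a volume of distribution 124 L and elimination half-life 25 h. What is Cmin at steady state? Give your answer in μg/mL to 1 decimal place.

τ/t½ = 28/25 ≈ 1.12, so fraction remaining f = (1/2)^(28/25) ≈ 0.4601.
At steady state, accumulation factor R = 1/(1 − e^(−kτ)) ≈ 1.8522.
Each bolus raises the concentration by D/Vd = 1119/124 ≈ 9.024 μg/mL.
Cmax,ss = C₀/(1 − f) ≈ 9.024/0.5399 ≈ 16.714 μg/mL.
Steady-state trough Cmin,ss = Cmax,ss·f ≈ 16.714 × 0.4601 ≈ 7.690 μg/mL.

7.7 μg/mL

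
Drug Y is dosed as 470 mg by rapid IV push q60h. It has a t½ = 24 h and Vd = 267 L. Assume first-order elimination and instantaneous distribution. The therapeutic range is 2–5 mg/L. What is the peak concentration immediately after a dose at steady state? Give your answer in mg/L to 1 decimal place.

τ/t½ = 60/24 ≈ 2.5, so fraction remaining f = (1/2)^(60/24) ≈ 0.1768.
Accumulation ratio R = 1/(1 − f) ≈ 1/0.8232 ≈ 1.2148.
Single-dose peak C₀ = D/Vd = 470/267 ≈ 1.760 mg/L.
Cmax,ss = C₀/(1 − f) ≈ 1.760/0.8232 ≈ 2.138 mg/L.
Peak 2.1 mg/L vs MTC 5 mg/L: below toxic threshold.

2.1 mg/L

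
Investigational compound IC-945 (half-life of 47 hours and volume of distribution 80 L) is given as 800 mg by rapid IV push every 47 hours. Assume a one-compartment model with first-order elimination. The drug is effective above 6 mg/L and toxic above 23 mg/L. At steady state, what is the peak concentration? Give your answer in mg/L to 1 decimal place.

20.0 mg/L

The dosing interval is 1 half-life, so f = 2^(−1) = 0.5.
At steady state, R = 1/(1 − 0.5) = 2/1.
Single-dose peak C₀ = D/Vd = 800/80 = 10 mg/L.
Steady-state peak Cmax,ss = C₀·R = 10 × 2/1 ≈ 20.000 mg/L.
Peak 20.0 mg/L vs MTC 23 mg/L: below toxic threshold.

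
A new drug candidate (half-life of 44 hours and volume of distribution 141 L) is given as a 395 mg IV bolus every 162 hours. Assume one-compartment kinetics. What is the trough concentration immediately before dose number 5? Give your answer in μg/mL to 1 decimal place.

f = (1/2)^(τ/t½) = (1/2)^(162/44) ≈ 0.0779.
C₀ = D/Vd = 395/141 ≈ 2.801 μg/mL.
Before the 5th dose, 4 doses have been given. Superposition: Cmin = C₀·(f + f² + … + f^4).
≈ 2.801 × (0.0779 + 0.0061 + 0.0005 + 0.0000) ≈ 2.801 × 0.0845 ≈ 0.237 μg/mL.

0.2 μg/mL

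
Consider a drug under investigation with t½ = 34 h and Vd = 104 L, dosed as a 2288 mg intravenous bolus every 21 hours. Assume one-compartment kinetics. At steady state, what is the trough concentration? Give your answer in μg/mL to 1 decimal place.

41.2 μg/mL

k = ln2/t½ = ln2/34 ≈ 0.020387 h⁻¹; fraction remaining f = e^(−kτ) = e^(−0.020387×21) ≈ 0.6517.
At steady state, accumulation factor R = 1/(1 − e^(−kτ)) ≈ 2.8711.
Single-dose peak C₀ = D/Vd = 2288/104 ≈ 22.000 μg/mL.
Cmax,ss = C₀/(1 − f) ≈ 22.000/0.3483 ≈ 63.164 μg/mL.
Steady-state trough Cmin,ss = Cmax,ss·f ≈ 63.164 × 0.6517 ≈ 41.164 μg/mL.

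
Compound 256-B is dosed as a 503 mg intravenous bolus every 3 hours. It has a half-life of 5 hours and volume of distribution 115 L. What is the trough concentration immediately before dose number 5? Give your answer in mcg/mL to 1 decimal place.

f = (1/2)^(τ/t½) = (1/2)^(3/5) ≈ 0.6598.
C₀ = D/Vd = 503/115 ≈ 4.374 mcg/mL.
Before the 5th dose, 4 doses have been given. Superposition: Cmin = C₀·(f + f² + … + f^4).
≈ 4.374 × (0.6598 + 0.4353 + 0.2872 + 0.1895) ≈ 4.374 × 1.5718 ≈ 6.875 mcg/mL.

6.9 mcg/mL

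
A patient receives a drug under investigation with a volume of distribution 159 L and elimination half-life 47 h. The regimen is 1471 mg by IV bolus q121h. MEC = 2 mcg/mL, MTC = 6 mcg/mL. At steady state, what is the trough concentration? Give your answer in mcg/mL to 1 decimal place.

τ/t½ = 121/47 ≈ 2.5745, so fraction remaining f = (1/2)^(121/47) ≈ 0.1679.
Each bolus raises the concentration by D/Vd = 1471/159 ≈ 9.252 mcg/mL.
Steady-state trough Cmin,ss = C₀·f/(1−f) ≈ 9.252 × 0.1679/0.8321 ≈ 1.867 mcg/mL.
Trough 1.9 mcg/mL vs MEC 2 mcg/mL: subtherapeutic.

1.9 mcg/mL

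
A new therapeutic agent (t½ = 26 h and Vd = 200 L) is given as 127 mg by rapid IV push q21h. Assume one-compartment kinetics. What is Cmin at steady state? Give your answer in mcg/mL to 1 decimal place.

Over one 21-h interval, 21/26 ≈ 0.80769 half-lives elapse, leaving f ≈ 0.5713 of each dose.
At steady state, accumulation factor R = 1/(1 − e^(−kτ)) ≈ 2.3326.
Each bolus raises the concentration by D/Vd = 127/200 ≈ 0.635 mcg/mL.
Steady-state peak Cmax,ss = C₀·R ≈ 0.635 × 2.3326 ≈ 1.481 mcg/mL.
Steady-state trough Cmin,ss = Cmax,ss·f ≈ 1.481 × 0.5713 ≈ 0.846 mcg/mL.

0.8 mcg/mL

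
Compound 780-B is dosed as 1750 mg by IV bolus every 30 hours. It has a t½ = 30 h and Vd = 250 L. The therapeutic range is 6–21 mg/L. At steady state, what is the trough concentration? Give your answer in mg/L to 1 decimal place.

The dosing interval is 1 half-life, so f = 2^(−1) = 0.5.
At steady state, R = 1/(1 − 0.5) = 2/1.
Single-dose peak C₀ = D/Vd = 1750/250 = 7 mg/L.
Steady-state peak Cmax,ss = C₀·R = 7 × 2/1 ≈ 14.000 mg/L.
Steady-state trough Cmin,ss = Cmax,ss·f ≈ 14.000 × 0.5 ≈ 7.000 mg/L.
Trough 7.0 mg/L vs MEC 6 mg/L: adequate.

7.0 mg/L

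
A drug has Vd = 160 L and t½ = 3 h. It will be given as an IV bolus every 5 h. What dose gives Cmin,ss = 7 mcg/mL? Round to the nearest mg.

τ/t½ = 5/3 ≈ 1.6667, so f = (1/2)^(5/3) ≈ 0.314980.
Cmin,ss = (D/Vd)·f/(1−f), so D = Cmin,ss·Vd·(1−f)/f.
D = 7 × 160 × (1−f)/f ≈ 7 × 160 × 2.17480 ≈ 2435.78 mg.

2436 mg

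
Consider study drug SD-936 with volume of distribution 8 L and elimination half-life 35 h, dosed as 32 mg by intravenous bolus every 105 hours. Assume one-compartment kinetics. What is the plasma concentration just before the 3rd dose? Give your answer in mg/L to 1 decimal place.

0.6 mg/L

f = (1/2)^(τ/t½) = (1/2)^(105/35) ≈ 0.1250.
C₀ = D/Vd = 32/8 ≈ 4.000 mg/L.
Before the 3rd dose, 2 doses have been given. Superposition: Cmin = C₀·(f + f²).
≈ 4.000 × (0.1250 + 0.0156) ≈ 4.000 × 0.1406 ≈ 0.562 mg/L.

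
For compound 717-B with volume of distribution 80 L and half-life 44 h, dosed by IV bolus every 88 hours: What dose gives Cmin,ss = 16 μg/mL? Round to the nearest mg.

3840 mg

τ/t½ = 88/44 ≈ 2, so f = (1/2)^(88/44) ≈ 0.250000.
Cmin,ss = (D/Vd)·f/(1−f), so D = Cmin,ss·Vd·(1−f)/f.
D = 16 × 80 × (1−f)/f ≈ 16 × 80 × 3.00000 ≈ 3840.00 mg.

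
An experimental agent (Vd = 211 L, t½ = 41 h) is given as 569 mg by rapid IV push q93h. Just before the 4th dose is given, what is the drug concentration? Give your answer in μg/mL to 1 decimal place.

0.7 μg/mL

f = (1/2)^(τ/t½) = (1/2)^(93/41) ≈ 0.2076.
C₀ = D/Vd = 569/211 ≈ 2.697 μg/mL.
Before the 4th dose, 3 doses have been given. Superposition: Cmin = C₀·(f + f² + … + f^3).
≈ 2.697 × (0.2076 + 0.0431 + 0.0089) ≈ 2.697 × 0.2596 ≈ 0.700 μg/mL.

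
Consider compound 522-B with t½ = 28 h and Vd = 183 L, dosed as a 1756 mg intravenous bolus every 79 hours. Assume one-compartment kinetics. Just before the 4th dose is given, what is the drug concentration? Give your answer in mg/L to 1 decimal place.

f = (1/2)^(τ/t½) = (1/2)^(79/28) ≈ 0.1415.
C₀ = D/Vd = 1756/183 ≈ 9.596 mg/L.
Before the 4th dose, 3 doses have been given. Superposition: Cmin = C₀·(f + f² + … + f^3).
≈ 9.596 × (0.1415 + 0.0200 + 0.0028) ≈ 9.596 × 0.1643 ≈ 1.577 mg/L.

1.6 mg/L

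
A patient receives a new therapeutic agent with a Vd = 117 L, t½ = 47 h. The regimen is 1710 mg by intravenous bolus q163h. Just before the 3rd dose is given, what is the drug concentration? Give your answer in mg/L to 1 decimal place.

1.4 mg/L

f = (1/2)^(τ/t½) = (1/2)^(163/47) ≈ 0.0904.
C₀ = D/Vd = 1710/117 ≈ 14.615 mg/L.
Before the 3rd dose, 2 doses have been given. Superposition: Cmin = C₀·(f + f²).
≈ 14.615 × (0.0904 + 0.0082) ≈ 14.615 × 0.0986 ≈ 1.441 mg/L.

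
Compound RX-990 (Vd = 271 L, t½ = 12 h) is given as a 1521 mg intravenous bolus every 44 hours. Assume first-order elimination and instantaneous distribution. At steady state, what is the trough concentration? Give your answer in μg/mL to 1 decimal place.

Over one 44-h interval, 44/12 ≈ 3.6667 half-lives elapse, leaving f ≈ 0.0787 of each dose.
At steady state, accumulation factor R = 1/(1 − e^(−kτ)) ≈ 1.0854.
Each bolus raises the concentration by D/Vd = 1521/271 ≈ 5.613 μg/mL.
Steady-state peak Cmax,ss = C₀·R ≈ 5.613 × 1.0854 ≈ 6.092 μg/mL.
Steady-state trough Cmin,ss = Cmax,ss·f ≈ 6.092 × 0.0787 ≈ 0.479 μg/mL.

0.5 μg/mL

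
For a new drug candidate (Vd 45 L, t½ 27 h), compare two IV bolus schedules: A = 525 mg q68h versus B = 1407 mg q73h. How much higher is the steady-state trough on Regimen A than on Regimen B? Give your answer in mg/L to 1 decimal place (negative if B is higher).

-3.2 mg/L

Regimen A: f = (1/2)^(68/27) ≈ 0.1745; Cmin,ss = (525/45)·f/(1−f) ≈ 2.466 mg/L.
Regimen B: f = (1/2)^(73/27) ≈ 0.1535; Cmin,ss = (1407/45)·f/(1−f) ≈ 5.670 mg/L.
Difference ≈ 2.466 − 5.670 ≈ -3.204 mg/L.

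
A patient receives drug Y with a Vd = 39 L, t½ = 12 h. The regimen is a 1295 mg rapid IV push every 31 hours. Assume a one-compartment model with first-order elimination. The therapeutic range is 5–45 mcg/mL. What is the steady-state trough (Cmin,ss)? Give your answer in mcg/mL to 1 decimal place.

Over one 31-h interval, 31/12 ≈ 2.5833 half-lives elapse, leaving f ≈ 0.1669 of each dose.
Accumulation ratio R = 1/(1 − f) ≈ 1/0.8331 ≈ 1.2003.
Single-dose peak C₀ = D/Vd = 1295/39 ≈ 33.205 mcg/mL.
Steady-state peak Cmax,ss = C₀·R ≈ 33.205 × 1.2003 ≈ 39.856 mcg/mL.
Steady-state trough Cmin,ss = Cmax,ss·f ≈ 39.856 × 0.1669 ≈ 6.652 mcg/mL.
Trough 6.7 mcg/mL vs MEC 5 mcg/mL: adequate.

6.7 mcg/mL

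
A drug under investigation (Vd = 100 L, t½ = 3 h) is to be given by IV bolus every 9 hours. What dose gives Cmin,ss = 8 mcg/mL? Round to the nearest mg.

5600 mg

τ/t½ = 9/3 ≈ 3, so f = (1/2)^(9/3) ≈ 0.125000.
Cmin,ss = (D/Vd)·f/(1−f), so D = Cmin,ss·Vd·(1−f)/f.
D = 8 × 100 × (1−f)/f ≈ 8 × 100 × 7.00000 ≈ 5600.00 mg.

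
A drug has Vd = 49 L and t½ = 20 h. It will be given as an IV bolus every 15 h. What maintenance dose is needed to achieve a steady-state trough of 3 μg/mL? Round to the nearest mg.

τ/t½ = 15/20 ≈ 0.75, so f = (1/2)^(15/20) ≈ 0.594604.
Cmin,ss = (D/Vd)·f/(1−f), so D = Cmin,ss·Vd·(1−f)/f.
D = 3 × 49 × (1−f)/f ≈ 3 × 49 × 0.68179 ≈ 100.22 mg.

100 mg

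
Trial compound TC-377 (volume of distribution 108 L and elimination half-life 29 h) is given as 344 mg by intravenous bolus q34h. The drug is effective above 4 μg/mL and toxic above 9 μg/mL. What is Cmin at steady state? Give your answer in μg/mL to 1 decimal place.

2.5 μg/mL

τ/t½ = 34/29 ≈ 1.1724, so fraction remaining f = (1/2)^(34/29) ≈ 0.4437.
Single-dose peak C₀ = D/Vd = 344/108 ≈ 3.185 μg/mL.
Steady-state trough Cmin,ss = C₀·f/(1−f) ≈ 3.185 × 0.4437/0.5563 ≈ 2.540 μg/mL.
Trough 2.5 μg/mL vs MEC 4 μg/mL: subtherapeutic.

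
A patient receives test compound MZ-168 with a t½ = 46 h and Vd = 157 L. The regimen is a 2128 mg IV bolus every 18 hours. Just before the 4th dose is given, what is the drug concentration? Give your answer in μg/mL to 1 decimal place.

24.2 μg/mL

f = (1/2)^(τ/t½) = (1/2)^(18/46) ≈ 0.7624.
C₀ = D/Vd = 2128/157 ≈ 13.554 μg/mL.
Before the 4th dose, 3 doses have been given. Superposition: Cmin = C₀·(f + f² + … + f^3).
≈ 13.554 × (0.7624 + 0.5813 + 0.4431) ≈ 13.554 × 1.7868 ≈ 24.218 μg/mL.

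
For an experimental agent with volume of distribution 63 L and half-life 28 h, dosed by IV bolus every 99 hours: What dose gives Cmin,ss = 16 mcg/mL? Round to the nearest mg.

10682 mg

τ/t½ = 99/28 ≈ 3.5357, so f = (1/2)^(99/28) ≈ 0.086227.
Cmin,ss = (D/Vd)·f/(1−f), so D = Cmin,ss·Vd·(1−f)/f.
D = 16 × 63 × (1−f)/f ≈ 16 × 63 × 10.59730 ≈ 10682.08 mg.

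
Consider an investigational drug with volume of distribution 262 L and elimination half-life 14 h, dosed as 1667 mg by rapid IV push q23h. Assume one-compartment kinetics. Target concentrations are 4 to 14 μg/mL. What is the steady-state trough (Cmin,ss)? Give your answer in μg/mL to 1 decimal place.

τ/t½ = 23/14 ≈ 1.6429, so fraction remaining f = (1/2)^(23/14) ≈ 0.3202.
Each bolus raises the concentration by D/Vd = 1667/262 ≈ 6.363 μg/mL.
Steady-state trough Cmin,ss = C₀·f/(1−f) ≈ 6.363 × 0.3202/0.6798 ≈ 2.997 μg/mL.
Trough 3.0 μg/mL vs MEC 4 μg/mL: subtherapeutic.

3.0 μg/mL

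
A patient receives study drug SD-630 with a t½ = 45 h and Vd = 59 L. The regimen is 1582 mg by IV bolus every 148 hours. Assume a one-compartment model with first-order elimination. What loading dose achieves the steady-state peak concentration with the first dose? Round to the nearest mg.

f = (1/2)^(148/45) ≈ 0.102317; accumulation ratio R = 1/(1−f) ≈ 1.11398.
Loading dose to hit Cmax,ss on first dose: D_load = D_maint·R ≈ 1582 × 1.11398 ≈ 1762.32 mg.

1762 mg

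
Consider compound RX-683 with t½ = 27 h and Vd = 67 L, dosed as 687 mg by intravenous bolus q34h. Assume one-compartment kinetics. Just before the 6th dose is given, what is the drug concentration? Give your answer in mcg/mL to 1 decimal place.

7.3 mcg/mL

f = (1/2)^(τ/t½) = (1/2)^(34/27) ≈ 0.4178.
C₀ = D/Vd = 687/67 ≈ 10.254 mcg/mL.
Before the 6th dose, 5 doses have been given. Superposition: Cmin = C₀·(f + f² + … + f^5).
≈ 10.254 × (0.4178 + 0.1746 + 0.0729 + 0.0305 + 0.0127) ≈ 10.254 × 0.7085 ≈ 7.265 mcg/mL.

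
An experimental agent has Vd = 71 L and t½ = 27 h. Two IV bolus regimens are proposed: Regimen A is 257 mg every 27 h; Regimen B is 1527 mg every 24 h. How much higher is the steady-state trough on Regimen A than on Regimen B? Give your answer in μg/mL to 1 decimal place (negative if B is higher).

-21.6 μg/mL

Regimen A: f = (1/2)^(27/27) ≈ 0.5000; Cmin,ss = (257/71)·f/(1−f) ≈ 3.620 μg/mL.
Regimen B: f = (1/2)^(24/27) ≈ 0.5400; Cmin,ss = (1527/71)·f/(1−f) ≈ 25.247 μg/mL.
Difference ≈ 3.620 − 25.247 ≈ -21.627 μg/mL.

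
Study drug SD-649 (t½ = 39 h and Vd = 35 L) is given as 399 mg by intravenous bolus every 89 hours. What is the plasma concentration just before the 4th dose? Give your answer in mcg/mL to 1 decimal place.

f = (1/2)^(τ/t½) = (1/2)^(89/39) ≈ 0.2056.
C₀ = D/Vd = 399/35 ≈ 11.400 mcg/mL.
Before the 4th dose, 3 doses have been given. Superposition: Cmin = C₀·(f + f² + … + f^3).
≈ 11.400 × (0.2056 + 0.0423 + 0.0087) ≈ 11.400 × 0.2566 ≈ 2.925 mcg/mL.

2.9 mcg/mL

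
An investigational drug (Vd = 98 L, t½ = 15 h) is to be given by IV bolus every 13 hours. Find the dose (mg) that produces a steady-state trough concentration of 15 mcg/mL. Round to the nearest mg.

1210 mg

τ/t½ = 13/15 ≈ 0.86667, so f = (1/2)^(13/15) ≈ 0.548412.
Cmin,ss = (D/Vd)·f/(1−f), so D = Cmin,ss·Vd·(1−f)/f.
D = 15 × 98 × (1−f)/f ≈ 15 × 98 × 0.82345 ≈ 1210.47 mg.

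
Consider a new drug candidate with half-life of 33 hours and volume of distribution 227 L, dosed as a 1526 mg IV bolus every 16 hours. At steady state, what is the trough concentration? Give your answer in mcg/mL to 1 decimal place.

16.8 mcg/mL

τ/t½ = 16/33 ≈ 0.48485, so fraction remaining f = (1/2)^(16/33) ≈ 0.7146.
Each bolus raises the concentration by D/Vd = 1526/227 ≈ 6.722 mcg/mL.
Steady-state trough Cmin,ss = C₀·f/(1−f) ≈ 6.722 × 0.7146/0.2854 ≈ 16.831 mcg/mL.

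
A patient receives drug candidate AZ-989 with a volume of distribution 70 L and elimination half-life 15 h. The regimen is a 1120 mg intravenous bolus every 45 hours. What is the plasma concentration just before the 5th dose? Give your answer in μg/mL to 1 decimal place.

2.3 μg/mL

f = (1/2)^(τ/t½) = (1/2)^(45/15) ≈ 0.1250.
C₀ = D/Vd = 1120/70 ≈ 16.000 μg/mL.
Before the 5th dose, 4 doses have been given. Superposition: Cmin = C₀·(f + f² + … + f^4).
≈ 16.000 × (0.1250 + 0.0156 + 0.0020 + 0.0002) ≈ 16.000 × 0.1428 ≈ 2.285 μg/mL.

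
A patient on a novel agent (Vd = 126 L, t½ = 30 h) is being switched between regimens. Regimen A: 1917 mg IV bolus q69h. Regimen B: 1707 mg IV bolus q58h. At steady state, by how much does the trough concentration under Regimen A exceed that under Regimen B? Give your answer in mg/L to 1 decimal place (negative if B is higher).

-0.9 mg/L

Regimen A: f = (1/2)^(69/30) ≈ 0.2031; Cmin,ss = (1917/126)·f/(1−f) ≈ 3.878 mg/L.
Regimen B: f = (1/2)^(58/30) ≈ 0.2618; Cmin,ss = (1707/126)·f/(1−f) ≈ 4.805 mg/L.
Difference ≈ 3.878 − 4.805 ≈ -0.927 mg/L.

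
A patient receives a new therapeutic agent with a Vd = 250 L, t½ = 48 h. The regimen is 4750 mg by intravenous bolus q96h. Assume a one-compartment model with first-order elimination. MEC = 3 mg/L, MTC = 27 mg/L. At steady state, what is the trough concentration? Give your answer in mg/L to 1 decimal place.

The dosing interval is 2 half-lives, so f = 2^(−2) = 0.25.
At steady state, R = 1/(1 − 0.25) = 4/3.
Single-dose peak C₀ = D/Vd = 4750/250 = 19 mg/L.
Steady-state peak Cmax,ss = C₀·R = 19 × 4/3 ≈ 25.333 mg/L.
Steady-state trough Cmin,ss = Cmax,ss·f ≈ 25.333 × 0.25 ≈ 6.333 mg/L.
Trough 6.3 mg/L vs MEC 3 mg/L: adequate.

6.3 mg/L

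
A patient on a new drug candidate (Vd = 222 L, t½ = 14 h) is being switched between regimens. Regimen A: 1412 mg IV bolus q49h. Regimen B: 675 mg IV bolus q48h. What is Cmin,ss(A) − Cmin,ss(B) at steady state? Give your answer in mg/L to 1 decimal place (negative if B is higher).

0.3 mg/L

Regimen A: f = (1/2)^(49/14) ≈ 0.0884; Cmin,ss = (1412/222)·f/(1−f) ≈ 0.617 mg/L.
Regimen B: f = (1/2)^(48/14) ≈ 0.0929; Cmin,ss = (675/222)·f/(1−f) ≈ 0.311 mg/L.
Difference ≈ 0.617 − 0.311 ≈ 0.306 mg/L.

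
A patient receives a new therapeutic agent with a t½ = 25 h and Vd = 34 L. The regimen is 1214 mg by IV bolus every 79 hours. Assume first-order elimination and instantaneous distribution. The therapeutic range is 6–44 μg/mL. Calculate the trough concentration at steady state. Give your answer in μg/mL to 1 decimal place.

k = ln2/t½ = ln2/25 ≈ 0.027726 h⁻¹; fraction remaining f = e^(−kτ) = e^(−0.027726×79) ≈ 0.1119.
Accumulation ratio R = 1/(1 − f) ≈ 1/0.8881 ≈ 1.1260.
Each bolus raises the concentration by D/Vd = 1214/34 ≈ 35.706 μg/mL.
Steady-state peak Cmax,ss = C₀·R ≈ 35.706 × 1.1260 ≈ 40.205 μg/mL.
One interval later, Cmin,ss = Cmax,ss·e^(−kτ) ≈ 40.205 × 0.1119 ≈ 4.499 μg/mL.
Trough 4.5 μg/mL vs MEC 6 μg/mL: subtherapeutic.

4.5 μg/mL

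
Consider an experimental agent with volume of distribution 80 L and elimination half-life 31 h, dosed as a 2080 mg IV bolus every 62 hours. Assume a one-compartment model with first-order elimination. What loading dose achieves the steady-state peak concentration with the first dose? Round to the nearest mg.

2773 mg

f = (1/2)^(62/31) ≈ 0.250000; accumulation ratio R = 1/(1−f) ≈ 1.33333.
Loading dose to hit Cmax,ss on first dose: D_load = D_maint·R ≈ 2080 × 1.33333 ≈ 2773.33 mg.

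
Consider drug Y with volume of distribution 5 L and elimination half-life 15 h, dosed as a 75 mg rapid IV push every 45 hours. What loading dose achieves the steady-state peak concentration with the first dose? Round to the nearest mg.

f = (1/2)^(45/15) ≈ 0.125000; accumulation ratio R = 1/(1−f) ≈ 1.14286.
Loading dose to hit Cmax,ss on first dose: D_load = D_maint·R ≈ 75 × 1.14286 ≈ 85.71 mg.

86 mg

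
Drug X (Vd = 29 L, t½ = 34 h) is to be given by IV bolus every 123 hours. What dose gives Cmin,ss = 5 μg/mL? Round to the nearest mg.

τ/t½ = 123/34 ≈ 3.6176, so f = (1/2)^(123/34) ≈ 0.081467.
Cmin,ss = (D/Vd)·f/(1−f), so D = Cmin,ss·Vd·(1−f)/f.
D = 5 × 29 × (1−f)/f ≈ 5 × 29 × 11.27491 ≈ 1634.86 mg.

1635 mg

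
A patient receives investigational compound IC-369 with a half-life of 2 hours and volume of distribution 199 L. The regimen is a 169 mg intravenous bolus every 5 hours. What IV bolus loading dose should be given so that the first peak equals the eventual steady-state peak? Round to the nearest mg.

205 mg

f = (1/2)^(5/2) ≈ 0.176777; accumulation ratio R = 1/(1−f) ≈ 1.21474.
Loading dose to hit Cmax,ss on first dose: D_load = D_maint·R ≈ 169 × 1.21474 ≈ 205.29 mg.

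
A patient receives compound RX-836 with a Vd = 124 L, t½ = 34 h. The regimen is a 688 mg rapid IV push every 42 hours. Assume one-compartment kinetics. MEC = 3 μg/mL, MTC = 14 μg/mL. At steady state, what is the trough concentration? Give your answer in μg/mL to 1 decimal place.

Over one 42-h interval, 42/34 ≈ 1.2353 half-lives elapse, leaving f ≈ 0.4248 of each dose.
Each bolus raises the concentration by D/Vd = 688/124 ≈ 5.548 μg/mL.
Steady-state trough Cmin,ss = C₀·f/(1−f) ≈ 5.548 × 0.4248/0.5752 ≈ 4.097 μg/mL.
Trough 4.1 μg/mL vs MEC 3 μg/mL: adequate.

4.1 μg/mL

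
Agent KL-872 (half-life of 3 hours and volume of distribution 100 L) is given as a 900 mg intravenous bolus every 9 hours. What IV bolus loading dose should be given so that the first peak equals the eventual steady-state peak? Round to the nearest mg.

f = (1/2)^(9/3) ≈ 0.125000; accumulation ratio R = 1/(1−f) ≈ 1.14286.
Loading dose to hit Cmax,ss on first dose: D_load = D_maint·R ≈ 900 × 1.14286 ≈ 1028.57 mg.

1029 mg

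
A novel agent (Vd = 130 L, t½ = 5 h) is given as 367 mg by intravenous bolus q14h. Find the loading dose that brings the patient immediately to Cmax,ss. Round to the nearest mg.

429 mg

f = (1/2)^(14/5) ≈ 0.143587; accumulation ratio R = 1/(1−f) ≈ 1.16766.
Loading dose to hit Cmax,ss on first dose: D_load = D_maint·R ≈ 367 × 1.16766 ≈ 428.53 mg.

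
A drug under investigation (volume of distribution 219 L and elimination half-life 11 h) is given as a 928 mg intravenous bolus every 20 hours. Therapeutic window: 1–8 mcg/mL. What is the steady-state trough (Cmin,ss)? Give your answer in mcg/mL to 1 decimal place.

1.7 mcg/mL

Over one 20-h interval, 20/11 ≈ 1.8182 half-lives elapse, leaving f ≈ 0.2836 of each dose.
Accumulation ratio R = 1/(1 − f) ≈ 1/0.7164 ≈ 1.3959.
Each bolus raises the concentration by D/Vd = 928/219 ≈ 4.237 mcg/mL.
Steady-state peak Cmax,ss = C₀·R ≈ 4.237 × 1.3959 ≈ 5.914 mcg/mL.
One interval later, Cmin,ss = Cmax,ss·e^(−kτ) ≈ 5.914 × 0.2836 ≈ 1.677 mcg/mL.
Trough 1.7 mcg/mL vs MEC 1 mcg/mL: adequate.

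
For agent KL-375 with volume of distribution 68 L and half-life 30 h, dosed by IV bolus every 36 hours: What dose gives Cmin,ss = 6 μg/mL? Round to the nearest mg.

τ/t½ = 36/30 ≈ 1.2, so f = (1/2)^(36/30) ≈ 0.435275.
Cmin,ss = (D/Vd)·f/(1−f), so D = Cmin,ss·Vd·(1−f)/f.
D = 6 × 68 × (1−f)/f ≈ 6 × 68 × 1.29740 ≈ 529.34 mg.

529 mg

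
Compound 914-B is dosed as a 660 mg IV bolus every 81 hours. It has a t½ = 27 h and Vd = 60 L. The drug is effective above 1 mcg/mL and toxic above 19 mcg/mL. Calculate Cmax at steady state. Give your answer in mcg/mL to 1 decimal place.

12.6 mcg/mL

The dosing interval is 3 half-lives, so f = 2^(−3) = 0.125.
Accumulation ratio R = 1/(1 − f) = 1/0.875 = 8/7.
Single-dose peak C₀ = D/Vd = 660/60 = 11 mcg/mL.
Steady-state peak Cmax,ss = C₀·R = 11 × 8/7 ≈ 12.571 mcg/mL.
Peak 12.6 mcg/mL vs MTC 19 mcg/mL: below toxic threshold.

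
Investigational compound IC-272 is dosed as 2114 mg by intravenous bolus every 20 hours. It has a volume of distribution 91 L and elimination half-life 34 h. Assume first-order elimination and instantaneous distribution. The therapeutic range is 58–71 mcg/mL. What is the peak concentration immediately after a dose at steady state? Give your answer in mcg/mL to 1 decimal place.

k = ln2/t½ = ln2/34 ≈ 0.020387 h⁻¹; fraction remaining f = e^(−kτ) = e^(−0.020387×20) ≈ 0.6652.
At steady state, accumulation factor R = 1/(1 − e^(−kτ)) ≈ 2.9869.
Each bolus raises the concentration by D/Vd = 2114/91 ≈ 23.231 mcg/mL.
Steady-state peak Cmax,ss = C₀·R ≈ 23.231 × 2.9869 ≈ 69.389 mcg/mL.
Peak 69.4 mcg/mL vs MTC 71 mcg/mL: below toxic threshold.

69.4 mcg/mL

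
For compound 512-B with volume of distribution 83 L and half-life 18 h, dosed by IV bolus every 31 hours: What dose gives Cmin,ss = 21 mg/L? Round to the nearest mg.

τ/t½ = 31/18 ≈ 1.7222, so f = (1/2)^(31/18) ≈ 0.303082.
Cmin,ss = (D/Vd)·f/(1−f), so D = Cmin,ss·Vd·(1−f)/f.
D = 21 × 83 × (1−f)/f ≈ 21 × 83 × 2.29944 ≈ 4007.92 mg.

4008 mg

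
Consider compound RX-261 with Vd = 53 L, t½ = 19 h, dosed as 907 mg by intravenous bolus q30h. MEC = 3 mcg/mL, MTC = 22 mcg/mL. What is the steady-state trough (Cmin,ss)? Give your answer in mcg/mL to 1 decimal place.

8.6 mcg/mL

Over one 30-h interval, 30/19 ≈ 1.5789 half-lives elapse, leaving f ≈ 0.3347 of each dose.
Each bolus raises the concentration by D/Vd = 907/53 ≈ 17.113 mcg/mL.
Steady-state trough Cmin,ss = C₀·f/(1−f) ≈ 17.113 × 0.3347/0.6653 ≈ 8.609 mcg/mL.
Trough 8.6 mcg/mL vs MEC 3 mcg/mL: adequate.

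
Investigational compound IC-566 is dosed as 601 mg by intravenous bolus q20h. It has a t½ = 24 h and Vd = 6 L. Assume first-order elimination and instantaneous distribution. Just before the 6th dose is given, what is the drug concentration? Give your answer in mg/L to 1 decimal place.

f = (1/2)^(τ/t½) = (1/2)^(20/24) ≈ 0.5612.
C₀ = D/Vd = 601/6 ≈ 100.167 mg/L.
Before the 6th dose, 5 doses have been given. Superposition: Cmin = C₀·(f + f² + … + f^5).
≈ 100.167 × (0.5612 + 0.3149 + 0.1767 + 0.0992 + 0.0557) ≈ 100.167 × 1.2077 ≈ 120.972 mg/L.

121.0 mg/L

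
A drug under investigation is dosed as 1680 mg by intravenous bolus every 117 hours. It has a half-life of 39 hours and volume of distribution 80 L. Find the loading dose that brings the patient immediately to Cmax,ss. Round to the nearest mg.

1920 mg

f = (1/2)^(117/39) ≈ 0.125000; accumulation ratio R = 1/(1−f) ≈ 1.14286.
Loading dose to hit Cmax,ss on first dose: D_load = D_maint·R ≈ 1680 × 1.14286 ≈ 1920.00 mg.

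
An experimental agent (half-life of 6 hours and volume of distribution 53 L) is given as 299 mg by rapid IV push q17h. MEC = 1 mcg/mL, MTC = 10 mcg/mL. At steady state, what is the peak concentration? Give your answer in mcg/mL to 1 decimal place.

6.6 mcg/mL

τ/t½ = 17/6 ≈ 2.8333, so fraction remaining f = (1/2)^(17/6) ≈ 0.1403.
At steady state, accumulation factor R = 1/(1 − e^(−kτ)) ≈ 1.1632.
Each bolus raises the concentration by D/Vd = 299/53 ≈ 5.642 mcg/mL.
Steady-state peak Cmax,ss = C₀·R ≈ 5.642 × 1.1632 ≈ 6.563 mcg/mL.
Peak 6.6 mcg/mL vs MTC 10 mcg/mL: below toxic threshold.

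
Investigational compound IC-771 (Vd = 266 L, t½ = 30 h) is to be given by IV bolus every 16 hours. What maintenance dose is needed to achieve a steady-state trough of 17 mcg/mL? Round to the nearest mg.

2023 mg

τ/t½ = 16/30 ≈ 0.53333, so f = (1/2)^(16/30) ≈ 0.690956.
Cmin,ss = (D/Vd)·f/(1−f), so D = Cmin,ss·Vd·(1−f)/f.
D = 17 × 266 × (1−f)/f ≈ 17 × 266 × 0.44727 ≈ 2022.55 mg.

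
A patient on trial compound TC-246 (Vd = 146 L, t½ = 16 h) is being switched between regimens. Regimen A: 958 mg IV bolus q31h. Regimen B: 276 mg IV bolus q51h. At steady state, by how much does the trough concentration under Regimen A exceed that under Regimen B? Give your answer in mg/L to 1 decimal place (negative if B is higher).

Regimen A: f = (1/2)^(31/16) ≈ 0.2611; Cmin,ss = (958/146)·f/(1−f) ≈ 2.319 mg/L.
Regimen B: f = (1/2)^(51/16) ≈ 0.1098; Cmin,ss = (276/146)·f/(1−f) ≈ 0.233 mg/L.
Difference ≈ 2.319 − 0.233 ≈ 2.086 mg/L.

2.1 mg/L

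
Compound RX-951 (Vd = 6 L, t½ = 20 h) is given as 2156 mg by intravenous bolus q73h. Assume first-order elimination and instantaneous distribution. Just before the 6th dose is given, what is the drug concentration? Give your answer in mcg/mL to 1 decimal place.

31.1 mcg/mL

f = (1/2)^(τ/t½) = (1/2)^(73/20) ≈ 0.0797.
C₀ = D/Vd = 2156/6 ≈ 359.333 mcg/mL.
Before the 6th dose, 5 doses have been given. Superposition: Cmin = C₀·(f + f² + … + f^5).
≈ 359.333 × (0.0797 + 0.0064 + 0.0005 + 0.0000 + 0.0000) ≈ 359.333 × 0.0866 ≈ 31.118 mcg/mL.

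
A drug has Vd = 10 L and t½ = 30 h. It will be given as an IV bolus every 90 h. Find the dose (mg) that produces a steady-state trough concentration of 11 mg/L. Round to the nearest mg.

770 mg

τ/t½ = 90/30 ≈ 3, so f = (1/2)^(90/30) ≈ 0.125000.
Cmin,ss = (D/Vd)·f/(1−f), so D = Cmin,ss·Vd·(1−f)/f.
D = 11 × 10 × (1−f)/f ≈ 11 × 10 × 7.00000 ≈ 770.00 mg.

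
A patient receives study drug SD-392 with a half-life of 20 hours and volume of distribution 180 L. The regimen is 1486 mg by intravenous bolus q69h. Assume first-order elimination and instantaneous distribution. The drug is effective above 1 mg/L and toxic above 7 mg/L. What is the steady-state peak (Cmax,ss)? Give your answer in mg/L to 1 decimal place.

9.1 mg/L

τ/t½ = 69/20 ≈ 3.45, so fraction remaining f = (1/2)^(69/20) ≈ 0.0915.
Accumulation ratio R = 1/(1 − f) ≈ 1/0.9085 ≈ 1.1007.
Single-dose peak C₀ = D/Vd = 1486/180 ≈ 8.256 mg/L.
Steady-state peak Cmax,ss = C₀·R ≈ 8.256 × 1.1007 ≈ 9.087 mg/L.
Peak 9.1 mg/L vs MTC 7 mg/L: exceeds toxic threshold.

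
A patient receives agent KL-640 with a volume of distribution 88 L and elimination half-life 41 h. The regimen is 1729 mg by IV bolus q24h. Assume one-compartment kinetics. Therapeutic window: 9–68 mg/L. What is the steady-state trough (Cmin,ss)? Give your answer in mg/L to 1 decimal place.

k = ln2/t½ = ln2/41 ≈ 0.016906 h⁻¹; fraction remaining f = e^(−kτ) = e^(−0.016906×24) ≈ 0.6665.
Each bolus raises the concentration by D/Vd = 1729/88 ≈ 19.648 mg/L.
Steady-state trough Cmin,ss = C₀·f/(1−f) ≈ 19.648 × 0.6665/0.3335 ≈ 39.267 mg/L.
Trough 39.3 mg/L vs MEC 9 mg/L: adequate.

39.3 mg/L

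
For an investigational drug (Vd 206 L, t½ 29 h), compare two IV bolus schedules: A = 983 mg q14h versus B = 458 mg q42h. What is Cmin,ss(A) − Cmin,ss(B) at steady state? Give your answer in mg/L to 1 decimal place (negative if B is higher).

10.7 mg/L

Regimen A: f = (1/2)^(14/29) ≈ 0.7156; Cmin,ss = (983/206)·f/(1−f) ≈ 12.007 mg/L.
Regimen B: f = (1/2)^(42/29) ≈ 0.3665; Cmin,ss = (458/206)·f/(1−f) ≈ 1.286 mg/L.
Difference ≈ 12.007 − 1.286 ≈ 10.721 mg/L.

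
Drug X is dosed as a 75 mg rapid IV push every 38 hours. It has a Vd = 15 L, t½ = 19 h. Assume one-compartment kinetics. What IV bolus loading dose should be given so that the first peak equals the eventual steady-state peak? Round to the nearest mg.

100 mg

f = (1/2)^(38/19) ≈ 0.250000; accumulation ratio R = 1/(1−f) ≈ 1.33333.
Loading dose to hit Cmax,ss on first dose: D_load = D_maint·R ≈ 75 × 1.33333 ≈ 100.00 mg.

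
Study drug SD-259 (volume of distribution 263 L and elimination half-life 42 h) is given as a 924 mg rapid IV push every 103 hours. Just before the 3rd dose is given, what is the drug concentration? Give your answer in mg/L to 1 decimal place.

f = (1/2)^(τ/t½) = (1/2)^(103/42) ≈ 0.1827.
C₀ = D/Vd = 924/263 ≈ 3.513 mg/L.
Before the 3rd dose, 2 doses have been given. Superposition: Cmin = C₀·(f + f²).
≈ 3.513 × (0.1827 + 0.0334) ≈ 3.513 × 0.2161 ≈ 0.759 mg/L.

0.8 mg/L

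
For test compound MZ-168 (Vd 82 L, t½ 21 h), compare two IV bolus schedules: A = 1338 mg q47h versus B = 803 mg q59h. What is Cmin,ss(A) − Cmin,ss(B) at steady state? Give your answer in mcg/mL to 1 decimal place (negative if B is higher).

Regimen A: f = (1/2)^(47/21) ≈ 0.2120; Cmin,ss = (1338/82)·f/(1−f) ≈ 4.390 mcg/mL.
Regimen B: f = (1/2)^(59/21) ≈ 0.1426; Cmin,ss = (803/82)·f/(1−f) ≈ 1.629 mcg/mL.
Difference ≈ 4.390 − 1.629 ≈ 2.761 mcg/mL.

2.8 mcg/mL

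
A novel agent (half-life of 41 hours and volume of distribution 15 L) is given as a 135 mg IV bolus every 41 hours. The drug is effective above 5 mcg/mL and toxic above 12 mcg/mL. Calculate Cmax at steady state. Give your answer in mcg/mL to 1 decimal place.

18.0 mcg/mL

τ = 41 h = 1 half-life, so f = (1/2)^1 = 0.5.
At steady state, R = 1/(1 − 0.5) = 2/1.
Single-dose peak C₀ = D/Vd = 135/15 = 9 mcg/mL.
Steady-state peak Cmax,ss = C₀·R = 9 × 2/1 ≈ 18.000 mcg/mL.
Peak 18.0 mcg/mL vs MTC 12 mcg/mL: exceeds toxic threshold.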